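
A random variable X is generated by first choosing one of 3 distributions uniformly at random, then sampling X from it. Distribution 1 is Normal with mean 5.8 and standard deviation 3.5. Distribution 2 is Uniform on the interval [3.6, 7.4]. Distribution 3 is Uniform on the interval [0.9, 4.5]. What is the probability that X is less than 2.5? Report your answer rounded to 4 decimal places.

Conditional on each component, P(X < 2.5): 1: 0.172877; 2: 0; 3: 0.444444.
By total probability, P(X < 2.5) = 0.333333·0.172877 + 0.333333·0 + 0.333333·0.444444 = 0.205774.

0.2058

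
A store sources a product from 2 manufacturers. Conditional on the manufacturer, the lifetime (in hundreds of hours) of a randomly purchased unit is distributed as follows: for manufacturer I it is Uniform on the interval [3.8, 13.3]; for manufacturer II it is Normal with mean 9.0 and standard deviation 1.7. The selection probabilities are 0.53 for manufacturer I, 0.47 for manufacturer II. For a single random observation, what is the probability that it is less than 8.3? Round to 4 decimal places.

Conditional on each manufacturer, P(X < 8.3): I: 0.473684; II: 0.340256.
By total probability, P(X < 8.3) = 0.53·0.473684 + 0.47·0.340256 = 0.410973.

0.4110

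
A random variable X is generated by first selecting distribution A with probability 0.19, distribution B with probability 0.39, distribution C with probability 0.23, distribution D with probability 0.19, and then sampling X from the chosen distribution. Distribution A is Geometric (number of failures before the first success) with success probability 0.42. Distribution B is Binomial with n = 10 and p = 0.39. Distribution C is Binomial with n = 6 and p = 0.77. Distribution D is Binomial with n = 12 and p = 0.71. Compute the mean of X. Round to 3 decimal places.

Component means — A: 1.38095; B: 3.9; C: 4.62; D: 8.52.
E[X] = 0.19·1.38095 + 0.39·3.9 + 0.23·4.62 + 0.19·8.52 = 4.46478.

4.465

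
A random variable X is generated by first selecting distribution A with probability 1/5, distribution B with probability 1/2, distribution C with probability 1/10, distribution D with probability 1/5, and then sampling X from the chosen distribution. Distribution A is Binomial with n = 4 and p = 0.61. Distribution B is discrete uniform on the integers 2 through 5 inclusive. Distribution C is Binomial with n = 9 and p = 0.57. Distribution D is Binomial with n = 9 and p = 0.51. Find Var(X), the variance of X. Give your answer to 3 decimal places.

2.185

Per component, A: μ=2.44, E[X²]=6.9052; B: μ=3.5, E[X²]=13.5; C: μ=5.13, E[X²]=28.5228; D: μ=4.59, E[X²]=23.3172.
E[X] = 0.2·2.44 + 0.5·3.5 + 0.1·5.13 + 0.2·4.59 = 3.669.
E[X²] = 0.2·6.9052 + 0.5·13.5 + 0.1·28.5228 + 0.2·23.3172 = 15.6468.
Var(X) = E[X²] − (E[X])² = 15.6468 − 13.4616 = 2.1852.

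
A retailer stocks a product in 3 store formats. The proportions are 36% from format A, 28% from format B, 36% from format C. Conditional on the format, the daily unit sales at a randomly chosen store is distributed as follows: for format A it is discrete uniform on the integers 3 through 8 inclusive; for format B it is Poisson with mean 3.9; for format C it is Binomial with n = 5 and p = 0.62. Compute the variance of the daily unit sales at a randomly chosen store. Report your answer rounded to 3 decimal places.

Per component, A: μ=5.5, E[X²]=33.1667; B: μ=3.9, E[X²]=19.11; C: μ=3.1, E[X²]=10.788.
E[X] = 0.36·5.5 + 0.28·3.9 + 0.36·3.1 = 4.188.
E[X²] = 0.36·33.1667 + 0.28·19.11 + 0.36·10.788 = 21.1745.
Var(X) = E[X²] − (E[X])² = 21.1745 − 17.5393 = 3.63514.

3.635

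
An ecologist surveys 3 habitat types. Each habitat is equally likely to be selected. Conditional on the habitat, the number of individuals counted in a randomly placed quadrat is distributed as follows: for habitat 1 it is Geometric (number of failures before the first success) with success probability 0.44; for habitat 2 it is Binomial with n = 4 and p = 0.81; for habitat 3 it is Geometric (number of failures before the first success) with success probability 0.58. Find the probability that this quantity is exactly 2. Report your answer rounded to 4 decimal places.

0.1275

Conditional on each habitat, P(X = 2): 1: 0.137984; 2: 0.142111; 3: 0.102312.
By total probability, P(X = 2) = 0.333333·0.137984 + 0.333333·0.142111 + 0.333333·0.102312 = 0.127469.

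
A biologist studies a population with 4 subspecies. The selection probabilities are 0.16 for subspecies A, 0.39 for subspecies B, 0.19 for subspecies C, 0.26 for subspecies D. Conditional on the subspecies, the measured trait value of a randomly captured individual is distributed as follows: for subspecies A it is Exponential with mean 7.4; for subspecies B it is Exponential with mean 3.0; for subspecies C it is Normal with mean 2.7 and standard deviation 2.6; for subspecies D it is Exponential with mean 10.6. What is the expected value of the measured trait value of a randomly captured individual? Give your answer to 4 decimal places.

5.6230

Component means — A: 7.4; B: 3; C: 2.7; D: 10.6.
E[X] = 0.16·7.4 + 0.39·3 + 0.19·2.7 + 0.26·10.6 = 5.623.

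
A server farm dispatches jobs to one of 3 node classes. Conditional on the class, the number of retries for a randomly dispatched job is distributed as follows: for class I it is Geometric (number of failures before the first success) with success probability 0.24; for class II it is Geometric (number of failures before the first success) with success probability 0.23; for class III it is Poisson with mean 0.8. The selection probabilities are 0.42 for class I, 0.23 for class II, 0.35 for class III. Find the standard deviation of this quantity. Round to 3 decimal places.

Per component, I: μ=3.16667, E[X²]=23.2222; II: μ=3.34783, E[X²]=25.7637; III: μ=0.8, E[X²]=1.44.
E[X] = 0.42·3.16667 + 0.23·3.34783 + 0.35·0.8 = 2.38.
E[X²] = 0.42·23.2222 + 0.23·25.7637 + 0.35·1.44 = 16.183.
Var(X) = E[X²] − (E[X])² = 16.183 − 5.6644 = 10.5186.
SD(X) = √10.5186 = 3.24324.

3.243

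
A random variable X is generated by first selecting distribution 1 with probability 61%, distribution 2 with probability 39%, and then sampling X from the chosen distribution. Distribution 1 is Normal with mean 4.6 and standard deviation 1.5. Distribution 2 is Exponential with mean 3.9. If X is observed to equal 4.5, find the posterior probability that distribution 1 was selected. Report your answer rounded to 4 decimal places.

0.8369

Likelihoods f(4.5 | ·): 1: 0.265371; 2: 0.0808772.
Posterior ∝ prior × likelihood. Numerator for 1: 0.61·0.265371 = 0.161876.
Normalizing constant: 0.61·0.265371 + 0.39·0.0808772 = 0.193419.
P(1 | observation) = 0.161876 / 0.193419 = 0.836923.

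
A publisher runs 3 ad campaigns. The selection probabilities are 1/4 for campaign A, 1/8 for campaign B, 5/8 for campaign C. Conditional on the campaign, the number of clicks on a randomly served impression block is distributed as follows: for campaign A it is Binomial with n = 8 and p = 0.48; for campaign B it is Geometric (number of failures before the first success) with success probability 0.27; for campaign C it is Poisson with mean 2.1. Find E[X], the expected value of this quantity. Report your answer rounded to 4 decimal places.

2.6105

Component means — A: 3.84; B: 2.7037; C: 2.1.
E[X] = 0.25·3.84 + 0.125·2.7037 + 0.625·2.1 = 2.61046.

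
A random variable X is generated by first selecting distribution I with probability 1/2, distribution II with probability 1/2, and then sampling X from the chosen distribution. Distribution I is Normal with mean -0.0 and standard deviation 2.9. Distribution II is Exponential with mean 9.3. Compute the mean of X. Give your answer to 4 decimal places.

4.6500

Component means — I: -0; II: 9.3.
E[X] = 0.5·-0 + 0.5·9.3 = 4.65.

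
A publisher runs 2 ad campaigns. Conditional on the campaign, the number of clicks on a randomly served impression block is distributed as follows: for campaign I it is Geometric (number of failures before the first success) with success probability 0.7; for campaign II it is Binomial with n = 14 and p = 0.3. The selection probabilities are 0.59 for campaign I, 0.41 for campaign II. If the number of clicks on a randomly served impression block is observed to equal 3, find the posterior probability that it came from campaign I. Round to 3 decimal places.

Likelihoods P(X=3 | ·): I: 0.0189; II: 0.194332.
Posterior ∝ prior × likelihood. Numerator for I: 0.59·0.0189 = 0.011151.
Normalizing constant: 0.59·0.0189 + 0.41·0.194332 = 0.090827.
P(I | observation) = 0.011151 / 0.090827 = 0.122772.

0.123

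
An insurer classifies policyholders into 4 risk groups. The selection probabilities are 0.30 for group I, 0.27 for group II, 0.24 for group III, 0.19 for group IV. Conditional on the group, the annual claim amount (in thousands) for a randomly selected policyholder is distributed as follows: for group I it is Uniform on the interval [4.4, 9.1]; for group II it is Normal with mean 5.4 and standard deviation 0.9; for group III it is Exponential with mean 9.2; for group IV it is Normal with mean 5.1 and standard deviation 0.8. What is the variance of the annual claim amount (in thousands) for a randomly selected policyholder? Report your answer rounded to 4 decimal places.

23.6480

Per component, I: μ=6.75, E[X²]=47.4033; II: μ=5.4, E[X²]=29.97; III: μ=9.2, E[X²]=169.28; IV: μ=5.1, E[X²]=26.65.
E[X] = 0.3·6.75 + 0.27·5.4 + 0.24·9.2 + 0.19·5.1 = 6.66.
E[X²] = 0.3·47.4033 + 0.27·29.97 + 0.24·169.28 + 0.19·26.65 = 68.0036.
Var(X) = E[X²] − (E[X])² = 68.0036 − 44.3556 = 23.648.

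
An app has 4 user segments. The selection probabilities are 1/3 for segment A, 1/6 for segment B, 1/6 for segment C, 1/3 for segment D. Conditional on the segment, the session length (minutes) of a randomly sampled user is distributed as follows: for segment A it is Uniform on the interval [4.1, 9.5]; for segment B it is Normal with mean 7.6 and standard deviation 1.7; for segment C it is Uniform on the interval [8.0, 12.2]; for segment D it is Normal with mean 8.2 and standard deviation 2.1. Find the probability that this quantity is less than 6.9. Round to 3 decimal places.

Conditional on each segment, P(X < 6.9): A: 0.518519; B: 0.340256; C: 0; D: 0.267942.
By total probability, P(X < 6.9) = 0.333333·0.518519 + 0.166667·0.340256 + 0.166667·0 + 0.333333·0.267942 = 0.318863.

0.319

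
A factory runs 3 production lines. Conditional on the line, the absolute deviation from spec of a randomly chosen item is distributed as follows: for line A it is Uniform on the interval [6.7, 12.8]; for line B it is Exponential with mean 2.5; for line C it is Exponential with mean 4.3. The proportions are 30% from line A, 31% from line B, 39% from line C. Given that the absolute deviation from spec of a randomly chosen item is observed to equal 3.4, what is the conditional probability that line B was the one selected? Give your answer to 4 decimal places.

0.4362

Likelihoods f(3.4 | ·): A: 0; B: 0.102664; C: 0.105472.
Posterior ∝ prior × likelihood. Numerator for B: 0.31·0.102664 = 0.0318259.
Normalizing constant: 0.3·0 + 0.31·0.102664 + 0.39·0.105472 = 0.0729599.
P(B | observation) = 0.0318259 / 0.0729599 = 0.436211.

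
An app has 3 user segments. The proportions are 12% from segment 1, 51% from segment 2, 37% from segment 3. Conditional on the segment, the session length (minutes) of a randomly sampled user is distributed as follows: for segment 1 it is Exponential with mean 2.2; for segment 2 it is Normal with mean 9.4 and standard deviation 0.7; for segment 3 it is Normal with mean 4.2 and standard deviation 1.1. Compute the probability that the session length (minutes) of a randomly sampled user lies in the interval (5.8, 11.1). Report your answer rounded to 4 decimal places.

Conditional on each segment, P(5.8 < X < 11.1): 1: 0.0651827; 2: 0.992421; 3: 0.0728976.
By total probability, P(5.8 < X < 11.1) = 0.12·0.0651827 + 0.51·0.992421 + 0.37·0.0728976 = 0.540929.

0.5409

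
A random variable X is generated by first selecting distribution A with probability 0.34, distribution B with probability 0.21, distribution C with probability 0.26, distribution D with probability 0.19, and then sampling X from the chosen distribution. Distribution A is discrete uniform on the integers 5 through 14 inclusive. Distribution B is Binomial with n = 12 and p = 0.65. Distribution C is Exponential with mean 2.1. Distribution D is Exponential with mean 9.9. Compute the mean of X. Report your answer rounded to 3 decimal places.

Component means — A: 9.5; B: 7.8; C: 2.1; D: 9.9.
E[X] = 0.34·9.5 + 0.21·7.8 + 0.26·2.1 + 0.19·9.9 = 7.295.

7.295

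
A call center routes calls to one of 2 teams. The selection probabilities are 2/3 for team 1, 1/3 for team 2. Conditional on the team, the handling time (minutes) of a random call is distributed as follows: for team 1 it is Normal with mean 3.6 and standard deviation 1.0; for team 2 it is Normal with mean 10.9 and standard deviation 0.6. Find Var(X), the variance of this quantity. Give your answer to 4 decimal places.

Per component, 1: μ=3.6, E[X²]=13.96; 2: μ=10.9, E[X²]=119.17.
E[X] = 0.666667·3.6 + 0.333333·10.9 = 6.03333.
E[X²] = 0.666667·13.96 + 0.333333·119.17 = 49.03.
Var(X) = E[X²] − (E[X])² = 49.03 − 36.4011 = 12.6289.

12.6289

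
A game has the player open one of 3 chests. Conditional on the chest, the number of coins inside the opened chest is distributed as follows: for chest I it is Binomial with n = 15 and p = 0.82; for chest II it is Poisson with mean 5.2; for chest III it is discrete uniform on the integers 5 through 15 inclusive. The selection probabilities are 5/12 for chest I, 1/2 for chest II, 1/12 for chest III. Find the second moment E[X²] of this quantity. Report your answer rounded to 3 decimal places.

For each component E[X²] = Var + (mean)², giving I: 153.504; II: 32.24; III: 110.
Overall E[X²] = 0.416667·153.504 + 0.5·32.24 + 0.0833333·110 = 89.2467.

89.247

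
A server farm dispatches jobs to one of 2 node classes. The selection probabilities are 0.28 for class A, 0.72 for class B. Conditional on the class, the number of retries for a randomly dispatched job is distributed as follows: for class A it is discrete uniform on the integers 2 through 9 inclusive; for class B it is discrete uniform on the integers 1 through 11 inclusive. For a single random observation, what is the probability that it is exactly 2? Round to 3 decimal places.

0.100

Conditional on each class, P(X = 2): A: 0.125; B: 0.0909091.
By total probability, P(X = 2) = 0.28·0.125 + 0.72·0.0909091 = 0.100455.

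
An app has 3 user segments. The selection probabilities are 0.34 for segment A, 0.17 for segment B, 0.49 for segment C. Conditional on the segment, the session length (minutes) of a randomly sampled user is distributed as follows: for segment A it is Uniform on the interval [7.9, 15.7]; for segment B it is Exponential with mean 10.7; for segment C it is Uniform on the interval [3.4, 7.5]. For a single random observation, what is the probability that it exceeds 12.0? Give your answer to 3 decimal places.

Conditional on each segment, P(X > 12.0): A: 0.474359; B: 0.325792; C: 0.
By total probability, P(X > 12.0) = 0.34·0.474359 + 0.17·0.325792 + 0.49·0 = 0.216667.

0.217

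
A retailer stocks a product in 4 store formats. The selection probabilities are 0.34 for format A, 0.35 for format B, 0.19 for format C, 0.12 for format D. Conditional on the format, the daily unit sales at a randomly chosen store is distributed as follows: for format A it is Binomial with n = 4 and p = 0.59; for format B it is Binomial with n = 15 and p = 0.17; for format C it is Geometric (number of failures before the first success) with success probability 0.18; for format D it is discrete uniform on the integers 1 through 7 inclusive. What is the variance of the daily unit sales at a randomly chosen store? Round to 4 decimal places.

Per component, A: μ=2.36, E[X²]=6.5372; B: μ=2.55, E[X²]=8.619; C: μ=4.55556, E[X²]=46.0617; D: μ=4, E[X²]=20.
E[X] = 0.34·2.36 + 0.35·2.55 + 0.19·4.55556 + 0.12·4 = 3.04046.
E[X²] = 0.34·6.5372 + 0.35·8.619 + 0.19·46.0617 + 0.12·20 = 16.391.
Var(X) = E[X²] − (E[X])² = 16.391 − 9.24437 = 7.14666.

7.1467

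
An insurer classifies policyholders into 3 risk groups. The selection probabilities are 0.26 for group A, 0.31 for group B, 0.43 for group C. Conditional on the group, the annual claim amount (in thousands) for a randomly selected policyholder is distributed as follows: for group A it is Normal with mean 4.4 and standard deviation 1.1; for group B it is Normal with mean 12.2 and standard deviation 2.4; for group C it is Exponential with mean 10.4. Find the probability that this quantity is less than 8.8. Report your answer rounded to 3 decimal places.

Conditional on each group, P(X < 8.8): A: 0.999968; B: 0.0782902; C: 0.570938.
By total probability, P(X < 8.8) = 0.26·0.999968 + 0.31·0.0782902 + 0.43·0.570938 = 0.529765.

0.530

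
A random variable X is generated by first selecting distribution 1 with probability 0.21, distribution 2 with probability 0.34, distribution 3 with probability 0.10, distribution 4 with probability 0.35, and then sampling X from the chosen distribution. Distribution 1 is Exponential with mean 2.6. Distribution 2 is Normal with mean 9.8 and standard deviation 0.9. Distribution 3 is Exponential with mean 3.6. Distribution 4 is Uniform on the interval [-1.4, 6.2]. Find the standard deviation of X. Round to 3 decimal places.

4.034

Per component, 1: μ=2.6, E[X²]=13.52; 2: μ=9.8, E[X²]=96.85; 3: μ=3.6, E[X²]=25.92; 4: μ=2.4, E[X²]=10.5733.
E[X] = 0.21·2.6 + 0.34·9.8 + 0.1·3.6 + 0.35·2.4 = 5.078.
E[X²] = 0.21·13.52 + 0.34·96.85 + 0.1·25.92 + 0.35·10.5733 = 42.0609.
Var(X) = E[X²] − (E[X])² = 42.0609 − 25.7861 = 16.2748.
SD(X) = √16.2748 = 4.0342.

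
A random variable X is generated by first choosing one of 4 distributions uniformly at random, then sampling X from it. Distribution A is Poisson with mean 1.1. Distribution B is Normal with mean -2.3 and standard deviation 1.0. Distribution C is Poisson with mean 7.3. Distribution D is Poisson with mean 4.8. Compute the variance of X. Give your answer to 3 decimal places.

Per component, A: μ=1.1, E[X²]=2.31; B: μ=-2.3, E[X²]=6.29; C: μ=7.3, E[X²]=60.59; D: μ=4.8, E[X²]=27.84.
E[X] = 0.25·1.1 + 0.25·-2.3 + 0.25·7.3 + 0.25·4.8 = 2.725.
E[X²] = 0.25·2.31 + 0.25·6.29 + 0.25·60.59 + 0.25·27.84 = 24.2575.
Var(X) = E[X²] − (E[X])² = 24.2575 − 7.42563 = 16.8319.

16.832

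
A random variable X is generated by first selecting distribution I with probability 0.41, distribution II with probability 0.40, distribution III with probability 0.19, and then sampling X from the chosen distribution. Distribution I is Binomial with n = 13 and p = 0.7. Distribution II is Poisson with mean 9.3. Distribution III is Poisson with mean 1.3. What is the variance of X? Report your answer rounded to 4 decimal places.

14.6963

Per component, I: μ=9.1, E[X²]=85.54; II: μ=9.3, E[X²]=95.79; III: μ=1.3, E[X²]=2.99.
E[X] = 0.41·9.1 + 0.4·9.3 + 0.19·1.3 = 7.698.
E[X²] = 0.41·85.54 + 0.4·95.79 + 0.19·2.99 = 73.9555.
Var(X) = E[X²] − (E[X])² = 73.9555 − 59.2592 = 14.6963.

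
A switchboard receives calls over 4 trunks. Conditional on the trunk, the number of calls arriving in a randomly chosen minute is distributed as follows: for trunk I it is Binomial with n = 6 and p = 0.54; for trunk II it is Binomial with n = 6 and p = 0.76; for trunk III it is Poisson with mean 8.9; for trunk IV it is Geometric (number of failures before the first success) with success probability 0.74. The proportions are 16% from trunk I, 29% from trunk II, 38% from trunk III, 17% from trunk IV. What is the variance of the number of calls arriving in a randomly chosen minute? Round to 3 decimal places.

Per component, I: μ=3.24, E[X²]=11.988; II: μ=4.56, E[X²]=21.888; III: μ=8.9, E[X²]=88.11; IV: μ=0.351351, E[X²]=0.598247.
E[X] = 0.16·3.24 + 0.29·4.56 + 0.38·8.9 + 0.17·0.351351 = 5.28253.
E[X²] = 0.16·11.988 + 0.29·21.888 + 0.38·88.11 + 0.17·0.598247 = 41.8491.
Var(X) = E[X²] − (E[X])² = 41.8491 − 27.9051 = 13.944.

13.944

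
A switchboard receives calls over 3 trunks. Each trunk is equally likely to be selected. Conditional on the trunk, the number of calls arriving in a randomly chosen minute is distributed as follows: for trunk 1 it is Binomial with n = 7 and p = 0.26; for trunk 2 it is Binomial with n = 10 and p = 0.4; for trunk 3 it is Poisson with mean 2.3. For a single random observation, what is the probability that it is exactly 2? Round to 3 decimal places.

Conditional on each trunk, P(X = 2): 1: 0.31501; 2: 0.120932; 3: 0.265185.
By total probability, P(X = 2) = 0.333333·0.31501 + 0.333333·0.120932 + 0.333333·0.265185 = 0.233709.

0.234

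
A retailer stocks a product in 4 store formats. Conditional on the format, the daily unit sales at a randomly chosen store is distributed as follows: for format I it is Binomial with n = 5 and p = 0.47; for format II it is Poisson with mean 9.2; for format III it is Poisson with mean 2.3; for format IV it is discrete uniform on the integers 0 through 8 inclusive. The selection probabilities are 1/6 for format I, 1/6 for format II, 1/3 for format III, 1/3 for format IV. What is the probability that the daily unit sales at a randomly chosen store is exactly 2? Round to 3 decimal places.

0.181

Conditional on each format, P(X = 2): I: 0.328869; II: 0.00427599; III: 0.265185; IV: 0.111111.
By total probability, P(X = 2) = 0.166667·0.328869 + 0.166667·0.00427599 + 0.333333·0.265185 + 0.333333·0.111111 = 0.180956.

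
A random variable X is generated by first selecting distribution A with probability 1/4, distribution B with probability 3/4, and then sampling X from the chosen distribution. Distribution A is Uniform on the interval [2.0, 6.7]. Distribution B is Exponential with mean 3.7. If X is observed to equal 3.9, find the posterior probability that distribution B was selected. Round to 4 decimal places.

Likelihoods f(3.9 | ·): A: 0.212766; B: 0.0941951.
Posterior ∝ prior × likelihood. Numerator for B: 0.75·0.0941951 = 0.0706463.
Normalizing constant: 0.25·0.212766 + 0.75·0.0941951 = 0.123838.
P(B | observation) = 0.0706463 / 0.123838 = 0.570475.

0.5705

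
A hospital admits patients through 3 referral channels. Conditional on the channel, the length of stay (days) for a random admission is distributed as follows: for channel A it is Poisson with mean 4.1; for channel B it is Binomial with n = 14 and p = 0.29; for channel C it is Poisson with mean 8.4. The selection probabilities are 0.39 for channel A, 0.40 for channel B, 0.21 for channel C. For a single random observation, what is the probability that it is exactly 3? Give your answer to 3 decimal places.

0.161

Conditional on each channel, P(X = 3): A: 0.190368; B: 0.205181; C: 0.0222133.
By total probability, P(X = 3) = 0.39·0.190368 + 0.4·0.205181 + 0.21·0.0222133 = 0.160981.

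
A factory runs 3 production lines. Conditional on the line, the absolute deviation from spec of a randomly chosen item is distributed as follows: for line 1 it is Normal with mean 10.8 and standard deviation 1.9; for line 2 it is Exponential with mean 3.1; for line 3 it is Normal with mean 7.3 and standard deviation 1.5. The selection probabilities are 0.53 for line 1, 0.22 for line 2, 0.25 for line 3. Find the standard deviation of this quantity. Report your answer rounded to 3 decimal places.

3.755

Per component, 1: μ=10.8, E[X²]=120.25; 2: μ=3.1, E[X²]=19.22; 3: μ=7.3, E[X²]=55.54.
E[X] = 0.53·10.8 + 0.22·3.1 + 0.25·7.3 = 8.231.
E[X²] = 0.53·120.25 + 0.22·19.22 + 0.25·55.54 = 81.8459.
Var(X) = E[X²] − (E[X])² = 81.8459 − 67.7494 = 14.0965.
SD(X) = √14.0965 = 3.75454.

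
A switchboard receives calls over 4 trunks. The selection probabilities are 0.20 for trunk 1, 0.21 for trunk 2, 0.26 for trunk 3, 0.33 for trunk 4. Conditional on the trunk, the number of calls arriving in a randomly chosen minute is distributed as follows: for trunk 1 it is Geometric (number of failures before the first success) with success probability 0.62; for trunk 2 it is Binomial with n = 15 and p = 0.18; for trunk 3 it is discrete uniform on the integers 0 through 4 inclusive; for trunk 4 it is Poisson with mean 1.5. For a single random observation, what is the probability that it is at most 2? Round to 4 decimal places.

Conditional on each trunk, P(X ≤ 2): 1: 0.945128; 2: 0.476563; 3: 0.6; 4: 0.808847.
By total probability, P(X ≤ 2) = 0.2·0.945128 + 0.21·0.476563 + 0.26·0.6 + 0.33·0.808847 = 0.712023.

0.7120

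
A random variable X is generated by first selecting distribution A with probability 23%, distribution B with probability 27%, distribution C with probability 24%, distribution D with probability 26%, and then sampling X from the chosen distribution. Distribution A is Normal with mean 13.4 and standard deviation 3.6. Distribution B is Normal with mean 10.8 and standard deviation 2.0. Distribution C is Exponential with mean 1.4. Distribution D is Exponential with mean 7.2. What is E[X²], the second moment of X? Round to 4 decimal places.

104.7500

For each component E[X²] = Var + (mean)², giving A: 192.52; B: 120.64; C: 3.92; D: 103.68.
Overall E[X²] = 0.23·192.52 + 0.27·120.64 + 0.24·3.92 + 0.26·103.68 = 104.75.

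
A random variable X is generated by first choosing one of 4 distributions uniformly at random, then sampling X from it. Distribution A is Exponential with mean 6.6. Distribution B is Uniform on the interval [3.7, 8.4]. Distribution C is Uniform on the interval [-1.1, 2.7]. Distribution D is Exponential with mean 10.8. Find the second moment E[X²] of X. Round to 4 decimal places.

90.1717

For each component E[X²] = Var + (mean)², giving A: 87.12; B: 38.4433; C: 1.84333; D: 233.28.
Overall E[X²] = 0.25·87.12 + 0.25·38.4433 + 0.25·1.84333 + 0.25·233.28 = 90.1717.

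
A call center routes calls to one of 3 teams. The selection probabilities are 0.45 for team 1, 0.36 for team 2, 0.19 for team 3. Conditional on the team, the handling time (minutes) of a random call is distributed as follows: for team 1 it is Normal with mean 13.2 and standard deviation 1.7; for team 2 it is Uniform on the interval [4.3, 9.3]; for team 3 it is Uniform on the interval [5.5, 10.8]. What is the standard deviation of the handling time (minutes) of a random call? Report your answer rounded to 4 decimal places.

Per component, 1: μ=13.2, E[X²]=177.13; 2: μ=6.8, E[X²]=48.3233; 3: μ=8.15, E[X²]=68.7633.
E[X] = 0.45·13.2 + 0.36·6.8 + 0.19·8.15 = 9.9365.
E[X²] = 0.45·177.13 + 0.36·48.3233 + 0.19·68.7633 = 110.17.
Var(X) = E[X²] − (E[X])² = 110.17 − 98.734 = 11.4359.
SD(X) = √11.4359 = 3.3817.

3.3817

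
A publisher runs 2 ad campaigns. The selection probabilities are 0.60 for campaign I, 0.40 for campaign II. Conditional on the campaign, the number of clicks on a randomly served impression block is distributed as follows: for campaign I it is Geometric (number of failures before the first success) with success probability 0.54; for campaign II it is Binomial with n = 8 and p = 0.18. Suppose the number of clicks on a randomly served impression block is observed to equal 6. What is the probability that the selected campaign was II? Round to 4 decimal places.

Likelihoods P(X=6 | ·): I: 0.00511612; II: 0.000640355.
Posterior ∝ prior × likelihood. Numerator for II: 0.4·0.000640355 = 0.000256142.
Normalizing constant: 0.6·0.00511612 + 0.4·0.000640355 = 0.00332581.
P(II | observation) = 0.000256142 / 0.00332581 = 0.0770163.

0.0770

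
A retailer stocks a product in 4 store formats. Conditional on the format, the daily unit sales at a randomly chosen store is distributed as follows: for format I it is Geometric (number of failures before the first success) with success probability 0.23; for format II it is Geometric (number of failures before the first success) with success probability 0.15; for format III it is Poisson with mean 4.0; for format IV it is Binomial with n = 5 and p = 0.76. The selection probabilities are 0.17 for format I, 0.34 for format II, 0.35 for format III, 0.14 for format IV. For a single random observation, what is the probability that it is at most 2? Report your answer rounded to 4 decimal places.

0.3200

Conditional on each format, P(X ≤ 2): I: 0.543467; II: 0.385875; III: 0.238103; IV: 0.0932512.
By total probability, P(X ≤ 2) = 0.17·0.543467 + 0.34·0.385875 + 0.35·0.238103 + 0.14·0.0932512 = 0.319978.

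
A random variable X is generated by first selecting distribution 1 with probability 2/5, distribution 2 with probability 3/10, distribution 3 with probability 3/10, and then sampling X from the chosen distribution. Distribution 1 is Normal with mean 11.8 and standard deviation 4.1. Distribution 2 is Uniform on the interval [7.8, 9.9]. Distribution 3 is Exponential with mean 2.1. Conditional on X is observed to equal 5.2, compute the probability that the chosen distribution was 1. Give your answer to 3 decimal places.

0.470

Likelihoods f(5.2 | ·): 1: 0.0266336; 2: 0; 3: 0.0400299.
Posterior ∝ prior × likelihood. Numerator for 1: 0.4·0.0266336 = 0.0106534.
Normalizing constant: 0.4·0.0266336 + 0.3·0 + 0.3·0.0400299 = 0.0226624.
P(1 | observation) = 0.0106534 / 0.0226624 = 0.470093.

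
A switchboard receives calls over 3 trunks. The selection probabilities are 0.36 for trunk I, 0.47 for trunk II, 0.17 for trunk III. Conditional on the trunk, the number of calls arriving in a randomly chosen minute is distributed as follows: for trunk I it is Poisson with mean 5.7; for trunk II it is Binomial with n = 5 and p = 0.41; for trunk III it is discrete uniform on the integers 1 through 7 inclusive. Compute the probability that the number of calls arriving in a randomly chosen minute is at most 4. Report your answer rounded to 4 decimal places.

0.6795

Conditional on each trunk, P(X ≤ 4): I: 0.327215; II: 0.988414; III: 0.571429.
By total probability, P(X ≤ 4) = 0.36·0.327215 + 0.47·0.988414 + 0.17·0.571429 = 0.679495.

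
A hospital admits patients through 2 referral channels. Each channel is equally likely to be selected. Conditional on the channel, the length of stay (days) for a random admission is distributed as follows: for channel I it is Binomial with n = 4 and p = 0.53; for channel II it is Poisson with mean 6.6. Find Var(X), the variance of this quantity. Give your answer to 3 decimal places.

Per component, I: μ=2.12, E[X²]=5.4908; II: μ=6.6, E[X²]=50.16.
E[X] = 0.5·2.12 + 0.5·6.6 = 4.36.
E[X²] = 0.5·5.4908 + 0.5·50.16 = 27.8254.
Var(X) = E[X²] − (E[X])² = 27.8254 − 19.0096 = 8.8158.

8.816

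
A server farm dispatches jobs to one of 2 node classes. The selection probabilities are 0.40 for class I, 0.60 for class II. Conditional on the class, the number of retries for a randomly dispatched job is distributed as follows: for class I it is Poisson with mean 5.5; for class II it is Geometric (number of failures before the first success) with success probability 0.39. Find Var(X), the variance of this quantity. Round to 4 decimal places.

Per component, I: μ=5.5, E[X²]=35.75; II: μ=1.5641, E[X²]=6.45694.
E[X] = 0.4·5.5 + 0.6·1.5641 = 3.13846.
E[X²] = 0.4·35.75 + 0.6·6.45694 = 18.1742.
Var(X) = E[X²] − (E[X])² = 18.1742 − 9.84994 = 8.32422.

8.3242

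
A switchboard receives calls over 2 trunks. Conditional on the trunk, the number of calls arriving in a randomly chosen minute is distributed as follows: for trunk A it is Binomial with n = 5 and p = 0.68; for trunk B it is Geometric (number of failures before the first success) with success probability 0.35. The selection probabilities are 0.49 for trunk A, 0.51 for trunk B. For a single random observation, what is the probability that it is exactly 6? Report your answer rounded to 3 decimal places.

0.013

Conditional on each trunk, P(X = 6): A: 0; B: 0.0263966.
By total probability, P(X = 6) = 0.49·0 + 0.51·0.0263966 = 0.0134623.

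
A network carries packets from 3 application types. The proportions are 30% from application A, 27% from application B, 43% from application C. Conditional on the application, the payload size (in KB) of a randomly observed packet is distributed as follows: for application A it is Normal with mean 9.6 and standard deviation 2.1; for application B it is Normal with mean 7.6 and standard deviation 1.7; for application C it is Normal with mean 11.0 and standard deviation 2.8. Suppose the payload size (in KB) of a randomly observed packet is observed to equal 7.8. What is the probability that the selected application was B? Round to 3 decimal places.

0.469

Likelihoods f(7.8 | ·): A: 0.131569; B: 0.233054; C: 0.0741534.
Posterior ∝ prior × likelihood. Numerator for B: 0.27·0.233054 = 0.0629244.
Normalizing constant: 0.3·0.131569 + 0.27·0.233054 + 0.43·0.0741534 = 0.134281.
P(B | observation) = 0.0629244 / 0.134281 = 0.468602.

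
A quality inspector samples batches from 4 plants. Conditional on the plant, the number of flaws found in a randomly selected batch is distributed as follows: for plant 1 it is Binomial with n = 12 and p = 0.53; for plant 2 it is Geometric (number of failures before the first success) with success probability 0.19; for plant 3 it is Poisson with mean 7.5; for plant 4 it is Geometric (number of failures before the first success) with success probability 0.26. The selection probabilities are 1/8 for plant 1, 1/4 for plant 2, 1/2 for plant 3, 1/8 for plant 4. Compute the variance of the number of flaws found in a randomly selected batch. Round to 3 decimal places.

14.239

Per component, 1: μ=6.36, E[X²]=43.4388; 2: μ=4.26316, E[X²]=40.6122; 3: μ=7.5, E[X²]=63.75; 4: μ=2.84615, E[X²]=19.0473.
E[X] = 0.125·6.36 + 0.25·4.26316 + 0.5·7.5 + 0.125·2.84615 = 5.96656.
E[X²] = 0.125·43.4388 + 0.25·40.6122 + 0.5·63.75 + 0.125·19.0473 = 49.8388.
Var(X) = E[X²] − (E[X])² = 49.8388 − 35.5998 = 14.239.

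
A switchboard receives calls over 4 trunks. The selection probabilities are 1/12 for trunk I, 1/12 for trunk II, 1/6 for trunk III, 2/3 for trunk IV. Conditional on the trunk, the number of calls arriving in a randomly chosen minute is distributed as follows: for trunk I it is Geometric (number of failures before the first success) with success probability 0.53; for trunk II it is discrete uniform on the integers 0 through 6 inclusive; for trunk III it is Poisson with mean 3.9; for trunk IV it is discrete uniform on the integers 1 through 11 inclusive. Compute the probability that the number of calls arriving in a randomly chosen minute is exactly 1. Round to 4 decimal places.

0.1064

Conditional on each trunk, P(X = 1): I: 0.2491; II: 0.142857; III: 0.0789435; IV: 0.0909091.
By total probability, P(X = 1) = 0.0833333·0.2491 + 0.0833333·0.142857 + 0.166667·0.0789435 + 0.666667·0.0909091 = 0.106426.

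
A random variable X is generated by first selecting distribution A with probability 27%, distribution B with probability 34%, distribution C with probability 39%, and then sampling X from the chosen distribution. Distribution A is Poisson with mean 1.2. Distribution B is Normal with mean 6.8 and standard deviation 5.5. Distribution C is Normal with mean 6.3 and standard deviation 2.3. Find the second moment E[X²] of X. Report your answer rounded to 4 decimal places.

44.2616

For each component E[X²] = Var + (mean)², giving A: 2.64; B: 76.49; C: 44.98.
Overall E[X²] = 0.27·2.64 + 0.34·76.49 + 0.39·44.98 = 44.2616.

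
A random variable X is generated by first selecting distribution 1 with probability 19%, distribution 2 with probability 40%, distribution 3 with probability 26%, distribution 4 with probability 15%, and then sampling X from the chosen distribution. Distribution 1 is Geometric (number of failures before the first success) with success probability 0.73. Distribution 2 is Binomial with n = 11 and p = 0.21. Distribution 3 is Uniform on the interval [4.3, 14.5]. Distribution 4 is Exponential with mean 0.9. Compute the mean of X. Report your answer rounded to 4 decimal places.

3.5733

Component means — 1: 0.369863; 2: 2.31; 3: 9.4; 4: 0.9.
E[X] = 0.19·0.369863 + 0.4·2.31 + 0.26·9.4 + 0.15·0.9 = 3.57327.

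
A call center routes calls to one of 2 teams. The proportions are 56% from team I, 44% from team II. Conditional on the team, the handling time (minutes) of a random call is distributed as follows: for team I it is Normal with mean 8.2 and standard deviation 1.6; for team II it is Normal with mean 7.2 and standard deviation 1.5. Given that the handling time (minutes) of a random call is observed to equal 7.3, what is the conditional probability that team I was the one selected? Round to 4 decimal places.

Likelihoods f(7.3 | ·): I: 0.212855; II: 0.265371.
Posterior ∝ prior × likelihood. Numerator for I: 0.56·0.212855 = 0.119199.
Normalizing constant: 0.56·0.212855 + 0.44·0.265371 = 0.235962.
P(I | observation) = 0.119199 / 0.235962 = 0.50516.

0.5052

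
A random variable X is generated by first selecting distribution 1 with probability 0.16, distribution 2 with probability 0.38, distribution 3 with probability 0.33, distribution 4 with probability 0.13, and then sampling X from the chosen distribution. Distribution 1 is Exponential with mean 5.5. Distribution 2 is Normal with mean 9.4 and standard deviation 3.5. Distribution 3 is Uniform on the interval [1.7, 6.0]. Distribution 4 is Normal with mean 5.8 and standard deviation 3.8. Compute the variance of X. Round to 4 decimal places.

17.6170

Per component, 1: μ=5.5, E[X²]=60.5; 2: μ=9.4, E[X²]=100.61; 3: μ=3.85, E[X²]=16.3633; 4: μ=5.8, E[X²]=48.08.
E[X] = 0.16·5.5 + 0.38·9.4 + 0.33·3.85 + 0.13·5.8 = 6.4765.
E[X²] = 0.16·60.5 + 0.38·100.61 + 0.33·16.3633 + 0.13·48.08 = 59.5621.
Var(X) = E[X²] − (E[X])² = 59.5621 − 41.9451 = 17.617.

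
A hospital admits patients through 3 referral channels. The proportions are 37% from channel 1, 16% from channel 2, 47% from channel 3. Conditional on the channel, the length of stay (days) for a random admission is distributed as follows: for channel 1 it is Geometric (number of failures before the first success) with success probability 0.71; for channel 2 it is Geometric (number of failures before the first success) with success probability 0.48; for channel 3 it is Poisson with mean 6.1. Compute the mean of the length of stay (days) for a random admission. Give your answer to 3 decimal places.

3.191

Component means — 1: 0.408451; 2: 1.08333; 3: 6.1.
E[X] = 0.37·0.408451 + 0.16·1.08333 + 0.47·6.1 = 3.19146.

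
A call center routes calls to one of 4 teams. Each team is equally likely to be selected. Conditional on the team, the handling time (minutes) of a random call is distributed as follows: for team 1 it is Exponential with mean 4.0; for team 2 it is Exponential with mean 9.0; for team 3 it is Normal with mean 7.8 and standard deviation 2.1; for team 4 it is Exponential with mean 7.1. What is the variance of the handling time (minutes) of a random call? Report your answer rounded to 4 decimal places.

Per component, 1: μ=4, E[X²]=32; 2: μ=9, E[X²]=162; 3: μ=7.8, E[X²]=65.25; 4: μ=7.1, E[X²]=100.82.
E[X] = 0.25·4 + 0.25·9 + 0.25·7.8 + 0.25·7.1 = 6.975.
E[X²] = 0.25·32 + 0.25·162 + 0.25·65.25 + 0.25·100.82 = 90.0175.
Var(X) = E[X²] − (E[X])² = 90.0175 − 48.6506 = 41.3669.

41.3669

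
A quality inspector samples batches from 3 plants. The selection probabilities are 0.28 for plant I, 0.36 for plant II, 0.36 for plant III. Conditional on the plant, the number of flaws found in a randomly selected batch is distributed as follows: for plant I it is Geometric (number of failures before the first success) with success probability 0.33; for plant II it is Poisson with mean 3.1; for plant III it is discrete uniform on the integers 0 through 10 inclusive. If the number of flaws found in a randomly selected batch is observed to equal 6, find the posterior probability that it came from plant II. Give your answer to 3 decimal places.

0.327

Likelihoods P(X=6 | ·): I: 0.0298513; II: 0.0555296; III: 0.0909091.
Posterior ∝ prior × likelihood. Numerator for II: 0.36·0.0555296 = 0.0199907.
Normalizing constant: 0.28·0.0298513 + 0.36·0.0555296 + 0.36·0.0909091 = 0.0610763.
P(II | observation) = 0.0199907 / 0.0610763 = 0.327306.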